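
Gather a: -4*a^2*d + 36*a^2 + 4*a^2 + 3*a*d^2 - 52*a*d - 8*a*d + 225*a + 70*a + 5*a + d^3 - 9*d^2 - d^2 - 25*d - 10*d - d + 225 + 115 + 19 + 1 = a^2*(40 - 4*d) + a*(3*d^2 - 60*d + 300) + d^3 - 10*d^2 - 36*d + 360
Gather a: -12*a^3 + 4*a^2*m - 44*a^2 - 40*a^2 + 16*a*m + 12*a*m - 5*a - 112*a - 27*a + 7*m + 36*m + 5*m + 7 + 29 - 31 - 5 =-12*a^3 + a^2*(4*m - 84) + a*(28*m - 144) + 48*m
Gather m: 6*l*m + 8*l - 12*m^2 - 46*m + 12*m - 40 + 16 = 8*l - 12*m^2 + m*(6*l - 34) - 24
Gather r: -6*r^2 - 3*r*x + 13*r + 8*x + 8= -6*r^2 + r*(13 - 3*x) + 8*x + 8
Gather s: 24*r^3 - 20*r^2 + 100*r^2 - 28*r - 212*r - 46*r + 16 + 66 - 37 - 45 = 24*r^3 + 80*r^2 - 286*r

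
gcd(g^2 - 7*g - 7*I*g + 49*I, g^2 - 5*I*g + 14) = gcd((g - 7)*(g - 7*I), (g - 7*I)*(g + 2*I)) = g - 7*I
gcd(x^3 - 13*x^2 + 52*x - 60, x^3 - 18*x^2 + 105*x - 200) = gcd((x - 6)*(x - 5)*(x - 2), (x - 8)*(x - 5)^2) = x - 5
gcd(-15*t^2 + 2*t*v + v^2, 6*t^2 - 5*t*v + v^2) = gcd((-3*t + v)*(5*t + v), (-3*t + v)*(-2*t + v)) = 3*t - v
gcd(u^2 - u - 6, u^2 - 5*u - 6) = 1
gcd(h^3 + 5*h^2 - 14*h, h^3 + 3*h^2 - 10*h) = h^2 - 2*h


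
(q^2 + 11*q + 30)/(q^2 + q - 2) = (q^2 + 11*q + 30)/(q^2 + q - 2)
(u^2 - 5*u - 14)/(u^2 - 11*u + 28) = (u + 2)/(u - 4)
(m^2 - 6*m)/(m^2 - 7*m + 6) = m/(m - 1)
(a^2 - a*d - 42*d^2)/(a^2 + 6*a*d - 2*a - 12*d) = (a - 7*d)/(a - 2)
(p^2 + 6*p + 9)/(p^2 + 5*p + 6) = (p + 3)/(p + 2)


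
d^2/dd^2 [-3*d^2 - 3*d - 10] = -6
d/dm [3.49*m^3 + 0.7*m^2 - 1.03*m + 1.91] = 10.47*m^2 + 1.4*m - 1.03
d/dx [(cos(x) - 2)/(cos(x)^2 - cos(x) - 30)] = (cos(x)^2 - 4*cos(x) + 32)*sin(x)/(sin(x)^2 + cos(x) + 29)^2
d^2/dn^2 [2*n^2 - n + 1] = 4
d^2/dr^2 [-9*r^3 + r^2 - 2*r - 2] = 2 - 54*r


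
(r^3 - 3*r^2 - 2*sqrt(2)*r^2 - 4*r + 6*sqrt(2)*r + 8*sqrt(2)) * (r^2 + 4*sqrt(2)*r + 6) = r^5 - 3*r^4 + 2*sqrt(2)*r^4 - 14*r^3 - 6*sqrt(2)*r^3 - 20*sqrt(2)*r^2 + 30*r^2 + 40*r + 36*sqrt(2)*r + 48*sqrt(2)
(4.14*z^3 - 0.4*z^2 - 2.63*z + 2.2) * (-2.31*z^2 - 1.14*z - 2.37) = -9.5634*z^5 - 3.7956*z^4 - 3.2805*z^3 - 1.1358*z^2 + 3.7251*z - 5.214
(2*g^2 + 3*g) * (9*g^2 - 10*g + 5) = 18*g^4 + 7*g^3 - 20*g^2 + 15*g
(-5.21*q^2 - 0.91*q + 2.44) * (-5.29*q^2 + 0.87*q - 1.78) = 27.5609*q^4 + 0.2812*q^3 - 4.4255*q^2 + 3.7426*q - 4.3432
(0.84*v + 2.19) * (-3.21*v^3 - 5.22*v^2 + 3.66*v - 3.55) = -2.6964*v^4 - 11.4147*v^3 - 8.3574*v^2 + 5.0334*v - 7.7745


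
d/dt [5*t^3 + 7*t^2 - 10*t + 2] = 15*t^2 + 14*t - 10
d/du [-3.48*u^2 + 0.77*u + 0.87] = 0.77 - 6.96*u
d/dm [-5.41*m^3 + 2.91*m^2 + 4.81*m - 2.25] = -16.23*m^2 + 5.82*m + 4.81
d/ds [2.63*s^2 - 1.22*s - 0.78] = 5.26*s - 1.22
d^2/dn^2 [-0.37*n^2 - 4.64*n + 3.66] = -0.740000000000000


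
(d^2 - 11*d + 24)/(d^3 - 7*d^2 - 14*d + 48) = (d - 3)/(d^2 + d - 6)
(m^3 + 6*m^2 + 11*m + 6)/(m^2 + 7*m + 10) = (m^2 + 4*m + 3)/(m + 5)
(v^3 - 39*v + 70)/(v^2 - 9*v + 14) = (v^2 + 2*v - 35)/(v - 7)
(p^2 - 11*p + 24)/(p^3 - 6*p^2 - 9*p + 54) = (p - 8)/(p^2 - 3*p - 18)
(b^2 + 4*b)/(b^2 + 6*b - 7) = b*(b + 4)/(b^2 + 6*b - 7)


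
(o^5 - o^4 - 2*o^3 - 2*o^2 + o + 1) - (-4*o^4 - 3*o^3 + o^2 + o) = o^5 + 3*o^4 + o^3 - 3*o^2 + 1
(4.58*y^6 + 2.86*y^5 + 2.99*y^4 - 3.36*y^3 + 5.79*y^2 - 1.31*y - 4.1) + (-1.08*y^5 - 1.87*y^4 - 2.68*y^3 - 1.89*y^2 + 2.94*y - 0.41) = 4.58*y^6 + 1.78*y^5 + 1.12*y^4 - 6.04*y^3 + 3.9*y^2 + 1.63*y - 4.51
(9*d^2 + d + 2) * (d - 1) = 9*d^3 - 8*d^2 + d - 2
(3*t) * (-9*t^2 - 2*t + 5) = -27*t^3 - 6*t^2 + 15*t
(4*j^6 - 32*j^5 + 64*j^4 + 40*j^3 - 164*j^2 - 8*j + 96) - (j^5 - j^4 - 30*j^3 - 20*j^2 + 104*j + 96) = 4*j^6 - 33*j^5 + 65*j^4 + 70*j^3 - 144*j^2 - 112*j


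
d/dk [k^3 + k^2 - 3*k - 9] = 3*k^2 + 2*k - 3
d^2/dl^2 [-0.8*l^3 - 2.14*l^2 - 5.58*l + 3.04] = -4.8*l - 4.28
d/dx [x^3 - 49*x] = 3*x^2 - 49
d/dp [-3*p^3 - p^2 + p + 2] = -9*p^2 - 2*p + 1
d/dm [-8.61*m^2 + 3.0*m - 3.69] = 3.0 - 17.22*m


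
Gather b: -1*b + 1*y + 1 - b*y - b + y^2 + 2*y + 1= b*(-y - 2) + y^2 + 3*y + 2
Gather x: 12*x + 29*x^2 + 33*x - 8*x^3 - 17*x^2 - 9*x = -8*x^3 + 12*x^2 + 36*x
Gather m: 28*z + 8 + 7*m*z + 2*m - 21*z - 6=m*(7*z + 2) + 7*z + 2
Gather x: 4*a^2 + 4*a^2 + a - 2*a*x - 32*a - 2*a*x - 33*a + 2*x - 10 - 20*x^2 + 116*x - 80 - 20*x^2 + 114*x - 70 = 8*a^2 - 64*a - 40*x^2 + x*(232 - 4*a) - 160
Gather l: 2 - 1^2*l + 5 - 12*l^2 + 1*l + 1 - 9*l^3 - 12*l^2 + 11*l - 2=-9*l^3 - 24*l^2 + 11*l + 6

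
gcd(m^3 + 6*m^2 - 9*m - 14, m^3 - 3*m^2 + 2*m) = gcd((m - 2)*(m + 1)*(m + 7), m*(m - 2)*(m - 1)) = m - 2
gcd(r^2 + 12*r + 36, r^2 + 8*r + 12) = r + 6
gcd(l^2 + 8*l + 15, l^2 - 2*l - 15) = l + 3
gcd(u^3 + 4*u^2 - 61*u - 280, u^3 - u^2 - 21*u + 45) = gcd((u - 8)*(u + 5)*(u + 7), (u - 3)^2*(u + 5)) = u + 5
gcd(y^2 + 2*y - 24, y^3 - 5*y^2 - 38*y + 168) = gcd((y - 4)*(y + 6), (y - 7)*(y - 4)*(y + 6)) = y^2 + 2*y - 24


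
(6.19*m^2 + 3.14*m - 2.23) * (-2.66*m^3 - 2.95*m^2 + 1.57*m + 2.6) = -16.4654*m^5 - 26.6129*m^4 + 6.3871*m^3 + 27.6023*m^2 + 4.6629*m - 5.798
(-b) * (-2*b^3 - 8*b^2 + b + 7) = 2*b^4 + 8*b^3 - b^2 - 7*b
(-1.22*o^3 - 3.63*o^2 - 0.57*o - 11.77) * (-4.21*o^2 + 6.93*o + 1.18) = 5.1362*o^5 + 6.8277*o^4 - 24.1958*o^3 + 41.3182*o^2 - 82.2387*o - 13.8886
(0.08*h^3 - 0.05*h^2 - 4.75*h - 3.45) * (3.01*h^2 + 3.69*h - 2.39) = 0.2408*h^5 + 0.1447*h^4 - 14.6732*h^3 - 27.7925*h^2 - 1.378*h + 8.2455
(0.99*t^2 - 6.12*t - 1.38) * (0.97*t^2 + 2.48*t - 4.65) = 0.9603*t^4 - 3.4812*t^3 - 21.1197*t^2 + 25.0356*t + 6.417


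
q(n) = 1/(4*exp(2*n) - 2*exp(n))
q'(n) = (-8*exp(2*n) + 2*exp(n))/(4*exp(2*n) - 2*exp(n))^2 = (1 - 4*exp(n))*exp(-n)/(2*(2*exp(n) - 1)^2)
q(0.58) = 0.11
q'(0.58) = -0.26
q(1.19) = 0.03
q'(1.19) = -0.06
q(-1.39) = -4.00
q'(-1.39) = 0.03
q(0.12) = 0.35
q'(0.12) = -0.99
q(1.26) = 0.02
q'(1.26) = -0.05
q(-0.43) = 2.55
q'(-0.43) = -13.59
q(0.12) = 0.35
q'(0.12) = -0.99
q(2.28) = 0.00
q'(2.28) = -0.01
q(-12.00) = -81378.40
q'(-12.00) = 81377.40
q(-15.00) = -1634509.69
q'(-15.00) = 1634508.69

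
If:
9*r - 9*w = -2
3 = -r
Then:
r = -3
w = -25/9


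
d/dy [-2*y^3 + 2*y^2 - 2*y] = -6*y^2 + 4*y - 2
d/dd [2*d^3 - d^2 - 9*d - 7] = 6*d^2 - 2*d - 9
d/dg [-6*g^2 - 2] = -12*g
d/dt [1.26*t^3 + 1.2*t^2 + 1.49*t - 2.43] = 3.78*t^2 + 2.4*t + 1.49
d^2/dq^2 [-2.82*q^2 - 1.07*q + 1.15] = -5.64000000000000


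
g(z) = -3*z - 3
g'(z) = -3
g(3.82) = -14.46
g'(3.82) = -3.00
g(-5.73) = 14.19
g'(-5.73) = -3.00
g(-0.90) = -0.30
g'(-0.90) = -3.00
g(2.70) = -11.10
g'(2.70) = -3.00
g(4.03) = -15.09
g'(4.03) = -3.00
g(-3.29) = 6.87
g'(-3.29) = -3.00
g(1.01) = -6.03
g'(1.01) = -3.00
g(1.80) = -8.40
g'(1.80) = -3.00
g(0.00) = -3.00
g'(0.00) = -3.00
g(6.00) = -21.00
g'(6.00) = -3.00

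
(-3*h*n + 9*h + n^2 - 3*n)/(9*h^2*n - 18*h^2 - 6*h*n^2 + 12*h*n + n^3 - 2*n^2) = (3 - n)/(3*h*n - 6*h - n^2 + 2*n)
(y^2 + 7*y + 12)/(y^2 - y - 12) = (y + 4)/(y - 4)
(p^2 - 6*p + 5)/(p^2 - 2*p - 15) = (p - 1)/(p + 3)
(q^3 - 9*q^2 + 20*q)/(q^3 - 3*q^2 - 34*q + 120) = q/(q + 6)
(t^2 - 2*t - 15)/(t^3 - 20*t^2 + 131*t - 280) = (t + 3)/(t^2 - 15*t + 56)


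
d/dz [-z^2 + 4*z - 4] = 4 - 2*z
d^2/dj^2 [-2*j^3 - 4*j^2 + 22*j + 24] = -12*j - 8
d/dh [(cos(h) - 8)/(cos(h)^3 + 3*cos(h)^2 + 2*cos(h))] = (-93*cos(h) - 21*cos(2*h) + cos(3*h) - 53)*sin(h)/(2*(cos(h) + 1)^2*(cos(h) + 2)^2*cos(h)^2)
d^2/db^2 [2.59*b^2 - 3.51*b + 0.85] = 5.18000000000000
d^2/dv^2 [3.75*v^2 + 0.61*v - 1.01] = 7.50000000000000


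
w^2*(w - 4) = w^3 - 4*w^2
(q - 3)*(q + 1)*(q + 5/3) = q^3 - q^2/3 - 19*q/3 - 5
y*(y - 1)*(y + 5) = y^3 + 4*y^2 - 5*y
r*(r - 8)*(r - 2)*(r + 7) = r^4 - 3*r^3 - 54*r^2 + 112*r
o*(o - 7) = o^2 - 7*o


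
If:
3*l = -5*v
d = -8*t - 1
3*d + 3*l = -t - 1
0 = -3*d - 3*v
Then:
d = -1/9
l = -5/27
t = -1/9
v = 1/9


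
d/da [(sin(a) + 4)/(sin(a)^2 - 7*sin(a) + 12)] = (-8*sin(a) + cos(a)^2 + 39)*cos(a)/(sin(a)^2 - 7*sin(a) + 12)^2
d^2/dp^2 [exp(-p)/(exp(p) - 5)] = ((exp(p) - 5)^2 + (exp(p) - 5)*exp(p) + 2*exp(2*p))*exp(-p)/(exp(p) - 5)^3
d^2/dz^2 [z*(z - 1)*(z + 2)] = 6*z + 2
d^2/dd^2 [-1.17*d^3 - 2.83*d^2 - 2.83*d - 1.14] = -7.02*d - 5.66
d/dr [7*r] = 7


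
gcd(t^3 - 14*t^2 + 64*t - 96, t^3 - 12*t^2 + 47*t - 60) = t - 4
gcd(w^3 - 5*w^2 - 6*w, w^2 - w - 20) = 1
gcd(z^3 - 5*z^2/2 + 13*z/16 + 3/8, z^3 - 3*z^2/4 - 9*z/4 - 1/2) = z^2 - 7*z/4 - 1/2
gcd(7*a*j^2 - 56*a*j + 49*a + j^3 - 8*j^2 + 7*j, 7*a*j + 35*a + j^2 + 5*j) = 7*a + j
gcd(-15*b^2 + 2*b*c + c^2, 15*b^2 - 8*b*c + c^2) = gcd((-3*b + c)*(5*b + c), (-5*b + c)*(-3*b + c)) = 3*b - c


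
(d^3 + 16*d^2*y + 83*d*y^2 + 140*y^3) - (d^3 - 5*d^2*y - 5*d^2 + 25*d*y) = 21*d^2*y + 5*d^2 + 83*d*y^2 - 25*d*y + 140*y^3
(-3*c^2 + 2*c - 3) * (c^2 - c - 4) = -3*c^4 + 5*c^3 + 7*c^2 - 5*c + 12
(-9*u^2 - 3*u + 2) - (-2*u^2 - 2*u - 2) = -7*u^2 - u + 4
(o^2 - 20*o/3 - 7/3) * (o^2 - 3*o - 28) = o^4 - 29*o^3/3 - 31*o^2/3 + 581*o/3 + 196/3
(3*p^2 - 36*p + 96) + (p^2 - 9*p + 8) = 4*p^2 - 45*p + 104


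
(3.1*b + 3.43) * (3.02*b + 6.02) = 9.362*b^2 + 29.0206*b + 20.6486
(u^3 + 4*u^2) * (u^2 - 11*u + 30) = u^5 - 7*u^4 - 14*u^3 + 120*u^2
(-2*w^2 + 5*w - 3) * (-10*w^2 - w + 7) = 20*w^4 - 48*w^3 + 11*w^2 + 38*w - 21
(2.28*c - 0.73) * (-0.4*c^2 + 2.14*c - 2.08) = -0.912*c^3 + 5.1712*c^2 - 6.3046*c + 1.5184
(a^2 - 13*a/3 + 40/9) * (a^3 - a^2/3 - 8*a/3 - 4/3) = a^5 - 14*a^4/3 + 29*a^3/9 + 236*a^2/27 - 164*a/27 - 160/27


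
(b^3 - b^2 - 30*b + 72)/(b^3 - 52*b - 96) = (b^2 - 7*b + 12)/(b^2 - 6*b - 16)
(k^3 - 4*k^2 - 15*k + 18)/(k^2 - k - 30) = (k^2 + 2*k - 3)/(k + 5)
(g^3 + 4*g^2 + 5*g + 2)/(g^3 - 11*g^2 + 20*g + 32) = (g^2 + 3*g + 2)/(g^2 - 12*g + 32)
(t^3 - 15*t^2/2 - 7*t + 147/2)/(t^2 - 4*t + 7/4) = 2*(t^2 - 4*t - 21)/(2*t - 1)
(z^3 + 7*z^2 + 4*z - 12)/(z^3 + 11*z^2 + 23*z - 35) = (z^2 + 8*z + 12)/(z^2 + 12*z + 35)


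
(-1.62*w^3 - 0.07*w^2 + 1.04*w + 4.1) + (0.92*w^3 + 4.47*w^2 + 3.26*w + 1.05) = -0.7*w^3 + 4.4*w^2 + 4.3*w + 5.15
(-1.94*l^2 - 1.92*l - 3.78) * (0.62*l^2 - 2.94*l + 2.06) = -1.2028*l^4 + 4.5132*l^3 - 0.6952*l^2 + 7.158*l - 7.7868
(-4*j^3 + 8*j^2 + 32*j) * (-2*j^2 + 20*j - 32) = 8*j^5 - 96*j^4 + 224*j^3 + 384*j^2 - 1024*j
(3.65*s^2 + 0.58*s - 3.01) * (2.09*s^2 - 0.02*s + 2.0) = 7.6285*s^4 + 1.1392*s^3 + 0.997500000000001*s^2 + 1.2202*s - 6.02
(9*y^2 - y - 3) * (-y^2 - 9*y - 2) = -9*y^4 - 80*y^3 - 6*y^2 + 29*y + 6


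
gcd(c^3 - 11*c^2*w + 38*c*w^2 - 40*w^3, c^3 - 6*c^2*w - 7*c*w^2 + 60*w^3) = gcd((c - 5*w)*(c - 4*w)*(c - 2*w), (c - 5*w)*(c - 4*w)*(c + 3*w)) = c^2 - 9*c*w + 20*w^2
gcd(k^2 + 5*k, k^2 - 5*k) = k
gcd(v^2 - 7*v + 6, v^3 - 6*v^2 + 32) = 1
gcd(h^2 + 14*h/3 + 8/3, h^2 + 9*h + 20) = h + 4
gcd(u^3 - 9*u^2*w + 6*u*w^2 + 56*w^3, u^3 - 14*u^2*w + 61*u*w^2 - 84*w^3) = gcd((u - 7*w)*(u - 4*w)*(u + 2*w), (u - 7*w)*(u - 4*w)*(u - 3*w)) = u^2 - 11*u*w + 28*w^2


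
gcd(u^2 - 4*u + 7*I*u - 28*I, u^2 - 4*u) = u - 4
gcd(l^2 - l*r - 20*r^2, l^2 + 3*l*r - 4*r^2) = l + 4*r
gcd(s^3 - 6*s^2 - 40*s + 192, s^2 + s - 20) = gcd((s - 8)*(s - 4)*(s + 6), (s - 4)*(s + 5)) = s - 4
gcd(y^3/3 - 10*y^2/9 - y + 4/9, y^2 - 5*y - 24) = 1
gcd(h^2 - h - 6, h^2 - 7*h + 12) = h - 3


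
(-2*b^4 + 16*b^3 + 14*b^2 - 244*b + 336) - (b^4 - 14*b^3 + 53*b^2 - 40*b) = -3*b^4 + 30*b^3 - 39*b^2 - 204*b + 336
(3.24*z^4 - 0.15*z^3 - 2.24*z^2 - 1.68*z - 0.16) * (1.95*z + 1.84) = 6.318*z^5 + 5.6691*z^4 - 4.644*z^3 - 7.3976*z^2 - 3.4032*z - 0.2944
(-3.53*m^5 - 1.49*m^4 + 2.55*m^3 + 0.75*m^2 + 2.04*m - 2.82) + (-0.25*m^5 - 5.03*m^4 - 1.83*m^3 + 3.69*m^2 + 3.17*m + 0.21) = -3.78*m^5 - 6.52*m^4 + 0.72*m^3 + 4.44*m^2 + 5.21*m - 2.61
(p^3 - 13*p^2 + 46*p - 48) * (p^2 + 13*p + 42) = p^5 - 81*p^3 + 4*p^2 + 1308*p - 2016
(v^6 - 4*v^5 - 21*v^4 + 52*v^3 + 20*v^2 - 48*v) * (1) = v^6 - 4*v^5 - 21*v^4 + 52*v^3 + 20*v^2 - 48*v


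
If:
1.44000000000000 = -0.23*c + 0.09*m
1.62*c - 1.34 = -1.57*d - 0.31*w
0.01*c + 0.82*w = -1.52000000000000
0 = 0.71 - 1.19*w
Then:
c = -200.92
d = 208.06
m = -497.47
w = 0.60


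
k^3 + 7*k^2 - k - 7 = (k - 1)*(k + 1)*(k + 7)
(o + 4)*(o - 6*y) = o^2 - 6*o*y + 4*o - 24*y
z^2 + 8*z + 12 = (z + 2)*(z + 6)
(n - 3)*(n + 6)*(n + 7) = n^3 + 10*n^2 + 3*n - 126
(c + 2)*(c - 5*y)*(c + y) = c^3 - 4*c^2*y + 2*c^2 - 5*c*y^2 - 8*c*y - 10*y^2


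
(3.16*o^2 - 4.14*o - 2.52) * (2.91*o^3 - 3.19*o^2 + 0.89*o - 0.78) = 9.1956*o^5 - 22.1278*o^4 + 8.6858*o^3 + 1.8894*o^2 + 0.9864*o + 1.9656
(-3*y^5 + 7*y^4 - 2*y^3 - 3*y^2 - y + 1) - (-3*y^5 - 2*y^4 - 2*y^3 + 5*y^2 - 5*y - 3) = 9*y^4 - 8*y^2 + 4*y + 4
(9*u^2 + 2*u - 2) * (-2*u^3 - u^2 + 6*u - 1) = -18*u^5 - 13*u^4 + 56*u^3 + 5*u^2 - 14*u + 2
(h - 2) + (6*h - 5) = 7*h - 7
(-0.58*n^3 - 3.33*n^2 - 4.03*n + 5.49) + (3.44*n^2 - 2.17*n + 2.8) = -0.58*n^3 + 0.11*n^2 - 6.2*n + 8.29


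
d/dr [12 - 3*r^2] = -6*r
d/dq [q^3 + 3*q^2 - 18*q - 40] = 3*q^2 + 6*q - 18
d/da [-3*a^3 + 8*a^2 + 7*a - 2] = -9*a^2 + 16*a + 7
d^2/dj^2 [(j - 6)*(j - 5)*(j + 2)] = 6*j - 18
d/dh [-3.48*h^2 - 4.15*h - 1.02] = -6.96*h - 4.15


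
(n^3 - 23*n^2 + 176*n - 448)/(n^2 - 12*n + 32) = (n^2 - 15*n + 56)/(n - 4)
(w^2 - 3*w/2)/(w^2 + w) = (w - 3/2)/(w + 1)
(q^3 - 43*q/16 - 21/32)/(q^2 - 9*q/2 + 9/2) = (32*q^3 - 86*q - 21)/(16*(2*q^2 - 9*q + 9))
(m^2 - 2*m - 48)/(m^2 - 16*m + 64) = (m + 6)/(m - 8)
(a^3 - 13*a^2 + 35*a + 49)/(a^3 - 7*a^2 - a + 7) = (a - 7)/(a - 1)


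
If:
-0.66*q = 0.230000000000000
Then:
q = -0.35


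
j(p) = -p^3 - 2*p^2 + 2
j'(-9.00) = -207.00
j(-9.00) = 569.00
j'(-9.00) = -207.00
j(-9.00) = 569.00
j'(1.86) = -17.82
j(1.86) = -11.35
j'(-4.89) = -52.18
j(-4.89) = 71.11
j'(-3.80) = -28.12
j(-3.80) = 27.99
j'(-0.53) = 1.28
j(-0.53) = 1.59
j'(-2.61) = -10.00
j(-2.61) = 6.16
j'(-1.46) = -0.55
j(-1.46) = 0.85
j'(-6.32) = -94.55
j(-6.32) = 174.55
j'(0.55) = -3.11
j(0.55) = 1.23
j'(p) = -3*p^2 - 4*p = p*(-3*p - 4)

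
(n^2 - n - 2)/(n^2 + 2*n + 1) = (n - 2)/(n + 1)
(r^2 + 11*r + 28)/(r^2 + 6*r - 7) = (r + 4)/(r - 1)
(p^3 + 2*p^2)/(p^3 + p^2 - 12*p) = p*(p + 2)/(p^2 + p - 12)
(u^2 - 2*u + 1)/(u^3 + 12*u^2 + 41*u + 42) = (u^2 - 2*u + 1)/(u^3 + 12*u^2 + 41*u + 42)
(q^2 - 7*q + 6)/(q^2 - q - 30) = (q - 1)/(q + 5)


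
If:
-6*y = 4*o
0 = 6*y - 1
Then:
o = -1/4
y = 1/6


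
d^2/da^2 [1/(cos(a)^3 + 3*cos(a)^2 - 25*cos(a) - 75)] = ((-97*cos(a) + 24*cos(2*a) + 9*cos(3*a))*(cos(a)^3 + 3*cos(a)^2 - 25*cos(a) - 75)/4 + 2*(3*cos(a)^2 + 6*cos(a) - 25)^2*sin(a)^2)/(cos(a)^3 + 3*cos(a)^2 - 25*cos(a) - 75)^3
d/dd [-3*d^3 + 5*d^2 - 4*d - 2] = -9*d^2 + 10*d - 4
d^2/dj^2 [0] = 0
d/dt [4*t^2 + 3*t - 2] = 8*t + 3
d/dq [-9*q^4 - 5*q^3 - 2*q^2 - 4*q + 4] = -36*q^3 - 15*q^2 - 4*q - 4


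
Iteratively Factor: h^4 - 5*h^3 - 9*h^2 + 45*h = (h + 3)*(h^3 - 8*h^2 + 15*h) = (h - 3)*(h + 3)*(h^2 - 5*h) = h*(h - 3)*(h + 3)*(h - 5)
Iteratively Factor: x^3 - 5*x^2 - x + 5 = (x - 5)*(x^2 - 1) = (x - 5)*(x + 1)*(x - 1)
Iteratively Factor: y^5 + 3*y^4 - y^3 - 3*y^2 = (y + 1)*(y^4 + 2*y^3 - 3*y^2) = (y - 1)*(y + 1)*(y^3 + 3*y^2) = (y - 1)*(y + 1)*(y + 3)*(y^2) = y*(y - 1)*(y + 1)*(y + 3)*(y)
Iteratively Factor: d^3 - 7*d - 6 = (d + 1)*(d^2 - d - 6) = (d - 3)*(d + 1)*(d + 2)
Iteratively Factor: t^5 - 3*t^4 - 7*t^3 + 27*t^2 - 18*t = (t - 3)*(t^4 - 7*t^2 + 6*t) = t*(t - 3)*(t^3 - 7*t + 6) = t*(t - 3)*(t - 1)*(t^2 + t - 6) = t*(t - 3)*(t - 2)*(t - 1)*(t + 3)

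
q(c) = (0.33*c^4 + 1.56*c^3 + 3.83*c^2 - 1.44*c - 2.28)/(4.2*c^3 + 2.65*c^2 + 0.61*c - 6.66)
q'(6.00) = 0.06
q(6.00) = 0.89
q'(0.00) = 0.25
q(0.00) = 0.34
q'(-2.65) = -0.06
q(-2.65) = -0.23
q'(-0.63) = 0.68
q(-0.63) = 0.03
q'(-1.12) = 0.34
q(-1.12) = -0.25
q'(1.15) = -2.20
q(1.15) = 1.04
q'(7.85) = 0.07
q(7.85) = 1.02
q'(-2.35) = -0.08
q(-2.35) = -0.25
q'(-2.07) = -0.09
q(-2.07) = -0.28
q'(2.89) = 0.03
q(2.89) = 0.73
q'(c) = (-12.6*c^2 - 5.3*c - 0.61)*(0.33*c^4 + 1.56*c^3 + 3.83*c^2 - 1.44*c - 2.28)/(4.2*c^3 + 2.65*c^2 + 0.61*c - 6.66)^2 + (1.32*c^3 + 4.68*c^2 + 7.66*c - 1.44)/(4.2*c^3 + 2.65*c^2 + 0.61*c - 6.66) = (1.386*c^6 + 1.749*c^5 - 11.3481*c^4 + 5.208*c^3 + 3.7115*c^2 - 38.9316*c + 10.9812)/(17.64*c^6 + 22.26*c^5 + 12.1465*c^4 - 52.711*c^3 - 34.9259*c^2 - 8.1252*c + 44.3556)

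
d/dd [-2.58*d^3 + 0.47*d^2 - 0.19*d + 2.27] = -7.74*d^2 + 0.94*d - 0.19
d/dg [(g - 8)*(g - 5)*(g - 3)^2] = 4*g^3 - 57*g^2 + 254*g - 357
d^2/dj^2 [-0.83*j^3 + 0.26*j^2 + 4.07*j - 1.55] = 0.52 - 4.98*j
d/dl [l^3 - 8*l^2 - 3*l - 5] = 3*l^2 - 16*l - 3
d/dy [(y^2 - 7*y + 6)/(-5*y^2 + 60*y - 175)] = (5*y^2 - 58*y + 173)/(5*(y^4 - 24*y^3 + 214*y^2 - 840*y + 1225))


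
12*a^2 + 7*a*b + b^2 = (3*a + b)*(4*a + b)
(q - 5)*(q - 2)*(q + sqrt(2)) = q^3 - 7*q^2 + sqrt(2)*q^2 - 7*sqrt(2)*q + 10*q + 10*sqrt(2)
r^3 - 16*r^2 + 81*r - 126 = (r - 7)*(r - 6)*(r - 3)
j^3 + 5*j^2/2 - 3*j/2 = j*(j - 1/2)*(j + 3)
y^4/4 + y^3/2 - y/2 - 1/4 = (y/4 + 1/4)*(y - 1)*(y + 1)^2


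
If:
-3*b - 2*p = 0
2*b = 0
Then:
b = 0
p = 0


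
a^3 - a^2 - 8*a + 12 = (a - 2)^2*(a + 3)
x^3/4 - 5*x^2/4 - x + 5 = (x/4 + 1/2)*(x - 5)*(x - 2)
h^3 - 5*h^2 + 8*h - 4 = (h - 2)^2*(h - 1)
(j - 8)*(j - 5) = j^2 - 13*j + 40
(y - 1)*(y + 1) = y^2 - 1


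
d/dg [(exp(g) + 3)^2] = 2*(exp(g) + 3)*exp(g)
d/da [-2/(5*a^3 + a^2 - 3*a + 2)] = 2*(15*a^2 + 2*a - 3)/(5*a^3 + a^2 - 3*a + 2)^2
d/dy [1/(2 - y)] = (y - 2)^(-2)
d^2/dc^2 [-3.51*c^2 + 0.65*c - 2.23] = -7.02000000000000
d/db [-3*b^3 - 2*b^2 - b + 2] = -9*b^2 - 4*b - 1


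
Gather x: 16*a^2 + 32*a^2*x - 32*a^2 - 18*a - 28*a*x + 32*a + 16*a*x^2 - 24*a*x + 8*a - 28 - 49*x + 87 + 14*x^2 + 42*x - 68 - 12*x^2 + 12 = -16*a^2 + 22*a + x^2*(16*a + 2) + x*(32*a^2 - 52*a - 7) + 3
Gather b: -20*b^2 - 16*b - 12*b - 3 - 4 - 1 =-20*b^2 - 28*b - 8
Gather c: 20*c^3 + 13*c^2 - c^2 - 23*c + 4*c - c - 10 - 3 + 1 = 20*c^3 + 12*c^2 - 20*c - 12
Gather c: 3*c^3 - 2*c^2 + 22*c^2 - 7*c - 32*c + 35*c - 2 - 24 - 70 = 3*c^3 + 20*c^2 - 4*c - 96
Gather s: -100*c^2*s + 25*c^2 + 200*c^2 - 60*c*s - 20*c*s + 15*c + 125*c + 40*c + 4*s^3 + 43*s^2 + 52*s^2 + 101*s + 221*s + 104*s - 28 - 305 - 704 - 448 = 225*c^2 + 180*c + 4*s^3 + 95*s^2 + s*(-100*c^2 - 80*c + 426) - 1485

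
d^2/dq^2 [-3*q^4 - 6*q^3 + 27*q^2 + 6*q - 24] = -36*q^2 - 36*q + 54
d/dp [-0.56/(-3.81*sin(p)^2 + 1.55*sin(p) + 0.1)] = (0.868 - 4.2672*sin(p))*cos(p)/(-3.81*sin(p)^2 + 1.55*sin(p) + 0.1)^2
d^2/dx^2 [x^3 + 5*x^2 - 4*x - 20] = 6*x + 10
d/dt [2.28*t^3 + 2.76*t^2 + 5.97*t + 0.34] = 6.84*t^2 + 5.52*t + 5.97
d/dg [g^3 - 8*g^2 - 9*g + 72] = 3*g^2 - 16*g - 9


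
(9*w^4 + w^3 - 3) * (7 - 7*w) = -63*w^5 + 56*w^4 + 7*w^3 + 21*w - 21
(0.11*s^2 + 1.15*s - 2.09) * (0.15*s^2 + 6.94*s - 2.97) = 0.0165*s^4 + 0.9359*s^3 + 7.3408*s^2 - 17.9201*s + 6.2073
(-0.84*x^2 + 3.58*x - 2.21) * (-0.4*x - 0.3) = 0.336*x^3 - 1.18*x^2 - 0.19*x + 0.663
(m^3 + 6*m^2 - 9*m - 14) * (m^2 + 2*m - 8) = m^5 + 8*m^4 - 5*m^3 - 80*m^2 + 44*m + 112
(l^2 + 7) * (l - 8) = l^3 - 8*l^2 + 7*l - 56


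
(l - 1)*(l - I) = l^2 - l - I*l + I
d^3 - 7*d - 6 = (d - 3)*(d + 1)*(d + 2)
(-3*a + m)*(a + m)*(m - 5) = -3*a^2*m + 15*a^2 - 2*a*m^2 + 10*a*m + m^3 - 5*m^2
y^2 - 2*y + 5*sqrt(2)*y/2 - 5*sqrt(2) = (y - 2)*(y + 5*sqrt(2)/2)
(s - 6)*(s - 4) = s^2 - 10*s + 24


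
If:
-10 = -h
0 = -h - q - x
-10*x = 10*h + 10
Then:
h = 10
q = 1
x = -11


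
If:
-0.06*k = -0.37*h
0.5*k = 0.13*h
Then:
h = 0.00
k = 0.00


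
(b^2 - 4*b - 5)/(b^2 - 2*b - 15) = (b + 1)/(b + 3)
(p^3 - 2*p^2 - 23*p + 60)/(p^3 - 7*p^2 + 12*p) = (p + 5)/p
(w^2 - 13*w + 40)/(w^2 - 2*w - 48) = (w - 5)/(w + 6)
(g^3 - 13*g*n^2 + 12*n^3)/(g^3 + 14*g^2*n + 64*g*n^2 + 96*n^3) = (g^2 - 4*g*n + 3*n^2)/(g^2 + 10*g*n + 24*n^2)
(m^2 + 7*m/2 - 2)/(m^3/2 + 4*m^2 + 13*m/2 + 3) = (2*m^2 + 7*m - 4)/(m^3 + 8*m^2 + 13*m + 6)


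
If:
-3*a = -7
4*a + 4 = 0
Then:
No Solution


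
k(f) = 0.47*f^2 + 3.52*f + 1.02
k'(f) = 0.94*f + 3.52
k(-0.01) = 0.98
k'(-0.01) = 3.51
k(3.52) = 19.23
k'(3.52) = 6.83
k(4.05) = 22.99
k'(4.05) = 7.33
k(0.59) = 3.26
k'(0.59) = 4.07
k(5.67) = 36.09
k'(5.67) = 8.85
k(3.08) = 16.32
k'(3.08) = 6.42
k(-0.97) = -1.95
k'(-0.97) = 2.61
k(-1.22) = -2.57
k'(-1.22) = 2.37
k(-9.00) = 7.41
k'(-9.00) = -4.94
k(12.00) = 110.94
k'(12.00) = 14.80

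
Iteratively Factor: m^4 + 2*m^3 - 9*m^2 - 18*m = (m + 2)*(m^3 - 9*m) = m*(m + 2)*(m^2 - 9) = m*(m - 3)*(m + 2)*(m + 3)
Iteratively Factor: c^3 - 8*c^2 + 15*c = (c)*(c^2 - 8*c + 15) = c*(c - 5)*(c - 3)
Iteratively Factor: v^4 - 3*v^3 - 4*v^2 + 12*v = (v - 2)*(v^3 - v^2 - 6*v) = (v - 2)*(v + 2)*(v^2 - 3*v) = v*(v - 2)*(v + 2)*(v - 3)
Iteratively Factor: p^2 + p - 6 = (p - 2)*(p + 3)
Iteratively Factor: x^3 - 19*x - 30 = (x + 3)*(x^2 - 3*x - 10) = (x - 5)*(x + 3)*(x + 2)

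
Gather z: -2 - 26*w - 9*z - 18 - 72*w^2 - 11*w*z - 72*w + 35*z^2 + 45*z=-72*w^2 - 98*w + 35*z^2 + z*(36 - 11*w) - 20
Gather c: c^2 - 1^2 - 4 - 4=c^2 - 9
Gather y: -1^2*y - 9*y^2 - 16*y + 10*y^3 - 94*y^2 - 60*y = 10*y^3 - 103*y^2 - 77*y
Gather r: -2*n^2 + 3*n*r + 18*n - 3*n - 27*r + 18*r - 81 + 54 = -2*n^2 + 15*n + r*(3*n - 9) - 27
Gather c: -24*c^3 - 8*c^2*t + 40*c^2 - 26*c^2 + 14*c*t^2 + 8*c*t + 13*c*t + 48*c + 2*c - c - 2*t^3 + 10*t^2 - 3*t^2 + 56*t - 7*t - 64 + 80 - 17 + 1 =-24*c^3 + c^2*(14 - 8*t) + c*(14*t^2 + 21*t + 49) - 2*t^3 + 7*t^2 + 49*t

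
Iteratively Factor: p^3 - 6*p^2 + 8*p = (p)*(p^2 - 6*p + 8) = p*(p - 4)*(p - 2)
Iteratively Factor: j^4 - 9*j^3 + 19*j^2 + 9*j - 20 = (j + 1)*(j^3 - 10*j^2 + 29*j - 20) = (j - 4)*(j + 1)*(j^2 - 6*j + 5) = (j - 4)*(j - 1)*(j + 1)*(j - 5)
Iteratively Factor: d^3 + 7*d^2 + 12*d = (d)*(d^2 + 7*d + 12) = d*(d + 3)*(d + 4)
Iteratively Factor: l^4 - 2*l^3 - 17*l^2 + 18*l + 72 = (l - 4)*(l^3 + 2*l^2 - 9*l - 18) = (l - 4)*(l - 3)*(l^2 + 5*l + 6) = (l - 4)*(l - 3)*(l + 3)*(l + 2)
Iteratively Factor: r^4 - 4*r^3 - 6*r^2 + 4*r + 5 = (r - 5)*(r^3 + r^2 - r - 1) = (r - 5)*(r - 1)*(r^2 + 2*r + 1) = (r - 5)*(r - 1)*(r + 1)*(r + 1)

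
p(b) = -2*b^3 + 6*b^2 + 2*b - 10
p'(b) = -6*b^2 + 12*b + 2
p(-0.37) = -9.82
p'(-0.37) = -3.26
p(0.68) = -6.49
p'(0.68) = 7.39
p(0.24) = -9.20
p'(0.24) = 4.53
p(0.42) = -8.25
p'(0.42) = 5.98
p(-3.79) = 177.48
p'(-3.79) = -129.66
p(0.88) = -4.96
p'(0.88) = 7.91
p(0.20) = -9.38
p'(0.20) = 4.16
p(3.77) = -24.35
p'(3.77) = -38.04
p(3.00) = -4.00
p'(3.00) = -16.00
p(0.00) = -10.00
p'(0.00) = 2.00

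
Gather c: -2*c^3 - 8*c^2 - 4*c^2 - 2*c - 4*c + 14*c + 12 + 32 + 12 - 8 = -2*c^3 - 12*c^2 + 8*c + 48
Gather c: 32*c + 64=32*c + 64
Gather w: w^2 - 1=w^2 - 1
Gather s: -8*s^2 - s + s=-8*s^2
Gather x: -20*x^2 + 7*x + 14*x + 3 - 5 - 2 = -20*x^2 + 21*x - 4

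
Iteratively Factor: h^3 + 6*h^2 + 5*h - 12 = (h + 4)*(h^2 + 2*h - 3) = (h + 3)*(h + 4)*(h - 1)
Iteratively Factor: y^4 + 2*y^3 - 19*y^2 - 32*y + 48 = (y - 4)*(y^3 + 6*y^2 + 5*y - 12) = (y - 4)*(y - 1)*(y^2 + 7*y + 12) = (y - 4)*(y - 1)*(y + 3)*(y + 4)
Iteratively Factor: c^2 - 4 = (c + 2)*(c - 2)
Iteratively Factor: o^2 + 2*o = (o)*(o + 2)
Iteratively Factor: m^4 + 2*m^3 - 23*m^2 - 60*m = (m + 4)*(m^3 - 2*m^2 - 15*m) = m*(m + 4)*(m^2 - 2*m - 15) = m*(m - 5)*(m + 4)*(m + 3)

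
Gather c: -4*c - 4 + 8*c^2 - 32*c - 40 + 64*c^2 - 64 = 72*c^2 - 36*c - 108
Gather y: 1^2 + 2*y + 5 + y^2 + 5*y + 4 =y^2 + 7*y + 10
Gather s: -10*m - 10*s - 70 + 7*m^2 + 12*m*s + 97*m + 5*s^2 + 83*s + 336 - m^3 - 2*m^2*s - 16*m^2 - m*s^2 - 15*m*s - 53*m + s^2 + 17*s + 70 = -m^3 - 9*m^2 + 34*m + s^2*(6 - m) + s*(-2*m^2 - 3*m + 90) + 336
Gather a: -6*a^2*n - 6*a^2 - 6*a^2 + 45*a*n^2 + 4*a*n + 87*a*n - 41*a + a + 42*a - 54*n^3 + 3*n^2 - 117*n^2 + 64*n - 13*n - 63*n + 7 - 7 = a^2*(-6*n - 12) + a*(45*n^2 + 91*n + 2) - 54*n^3 - 114*n^2 - 12*n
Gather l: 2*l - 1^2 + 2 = 2*l + 1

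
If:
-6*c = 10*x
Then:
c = -5*x/3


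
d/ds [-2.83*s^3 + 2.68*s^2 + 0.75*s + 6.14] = -8.49*s^2 + 5.36*s + 0.75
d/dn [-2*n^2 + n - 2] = 1 - 4*n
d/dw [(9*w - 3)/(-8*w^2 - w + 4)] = 3*(24*w^2 - 16*w + 11)/(64*w^4 + 16*w^3 - 63*w^2 - 8*w + 16)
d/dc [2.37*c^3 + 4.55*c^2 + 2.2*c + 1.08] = 7.11*c^2 + 9.1*c + 2.2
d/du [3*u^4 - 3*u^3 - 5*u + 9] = 12*u^3 - 9*u^2 - 5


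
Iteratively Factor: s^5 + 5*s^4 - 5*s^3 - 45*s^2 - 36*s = (s)*(s^4 + 5*s^3 - 5*s^2 - 45*s - 36) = s*(s + 4)*(s^3 + s^2 - 9*s - 9) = s*(s + 3)*(s + 4)*(s^2 - 2*s - 3) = s*(s + 1)*(s + 3)*(s + 4)*(s - 3)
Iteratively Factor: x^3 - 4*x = (x)*(x^2 - 4) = x*(x + 2)*(x - 2)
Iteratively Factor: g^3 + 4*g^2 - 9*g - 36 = (g + 3)*(g^2 + g - 12) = (g + 3)*(g + 4)*(g - 3)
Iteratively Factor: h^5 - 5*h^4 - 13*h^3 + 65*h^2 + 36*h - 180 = (h + 3)*(h^4 - 8*h^3 + 11*h^2 + 32*h - 60) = (h + 2)*(h + 3)*(h^3 - 10*h^2 + 31*h - 30) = (h - 5)*(h + 2)*(h + 3)*(h^2 - 5*h + 6) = (h - 5)*(h - 2)*(h + 2)*(h + 3)*(h - 3)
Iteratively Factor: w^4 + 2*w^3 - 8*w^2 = (w)*(w^3 + 2*w^2 - 8*w) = w*(w + 4)*(w^2 - 2*w) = w*(w - 2)*(w + 4)*(w)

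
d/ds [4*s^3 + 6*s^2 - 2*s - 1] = 12*s^2 + 12*s - 2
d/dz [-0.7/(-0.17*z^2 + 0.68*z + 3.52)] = (0.476 - 0.238*z)/(-0.17*z^2 + 0.68*z + 3.52)^2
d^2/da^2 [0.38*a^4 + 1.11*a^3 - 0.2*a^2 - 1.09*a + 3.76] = 4.56*a^2 + 6.66*a - 0.4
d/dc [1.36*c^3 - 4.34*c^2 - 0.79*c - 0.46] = 4.08*c^2 - 8.68*c - 0.79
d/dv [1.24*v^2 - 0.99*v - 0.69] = 2.48*v - 0.99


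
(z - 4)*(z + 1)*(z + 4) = z^3 + z^2 - 16*z - 16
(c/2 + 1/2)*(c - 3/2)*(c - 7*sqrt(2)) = c^3/2 - 7*sqrt(2)*c^2/2 - c^2/4 - 3*c/4 + 7*sqrt(2)*c/4 + 21*sqrt(2)/4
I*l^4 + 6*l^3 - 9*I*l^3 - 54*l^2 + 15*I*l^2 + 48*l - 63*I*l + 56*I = (l - 8)*(l - 7*I)*(l + I)*(I*l - I)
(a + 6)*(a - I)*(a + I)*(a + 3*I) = a^4 + 6*a^3 + 3*I*a^3 + a^2 + 18*I*a^2 + 6*a + 3*I*a + 18*I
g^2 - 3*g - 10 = (g - 5)*(g + 2)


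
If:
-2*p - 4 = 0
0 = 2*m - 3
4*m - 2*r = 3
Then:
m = 3/2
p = -2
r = 3/2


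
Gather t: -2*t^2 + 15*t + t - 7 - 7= -2*t^2 + 16*t - 14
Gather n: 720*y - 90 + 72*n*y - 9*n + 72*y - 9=n*(72*y - 9) + 792*y - 99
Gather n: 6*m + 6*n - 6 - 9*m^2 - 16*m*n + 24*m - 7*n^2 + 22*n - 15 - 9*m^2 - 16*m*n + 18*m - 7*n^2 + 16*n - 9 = -18*m^2 + 48*m - 14*n^2 + n*(44 - 32*m) - 30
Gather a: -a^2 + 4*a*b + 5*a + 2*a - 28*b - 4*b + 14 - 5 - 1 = -a^2 + a*(4*b + 7) - 32*b + 8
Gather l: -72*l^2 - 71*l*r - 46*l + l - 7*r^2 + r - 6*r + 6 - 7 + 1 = -72*l^2 + l*(-71*r - 45) - 7*r^2 - 5*r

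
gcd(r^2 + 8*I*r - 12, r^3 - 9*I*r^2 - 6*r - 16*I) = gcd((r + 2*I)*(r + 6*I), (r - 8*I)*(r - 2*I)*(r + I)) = 1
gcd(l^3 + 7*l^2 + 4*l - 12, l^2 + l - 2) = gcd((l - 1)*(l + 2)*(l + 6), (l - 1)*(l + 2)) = l^2 + l - 2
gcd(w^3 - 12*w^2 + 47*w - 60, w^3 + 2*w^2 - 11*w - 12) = w - 3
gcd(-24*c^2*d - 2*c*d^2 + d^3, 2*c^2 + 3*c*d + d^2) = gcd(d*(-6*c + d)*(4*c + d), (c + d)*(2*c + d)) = 1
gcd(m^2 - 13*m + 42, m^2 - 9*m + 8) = 1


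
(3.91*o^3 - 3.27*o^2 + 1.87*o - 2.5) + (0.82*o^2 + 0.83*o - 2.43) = 3.91*o^3 - 2.45*o^2 + 2.7*o - 4.93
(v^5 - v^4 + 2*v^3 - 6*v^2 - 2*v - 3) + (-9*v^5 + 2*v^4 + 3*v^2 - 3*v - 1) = -8*v^5 + v^4 + 2*v^3 - 3*v^2 - 5*v - 4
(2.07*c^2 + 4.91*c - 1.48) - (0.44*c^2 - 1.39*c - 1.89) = 1.63*c^2 + 6.3*c + 0.41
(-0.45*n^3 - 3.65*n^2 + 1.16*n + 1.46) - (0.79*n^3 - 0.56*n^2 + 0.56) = -1.24*n^3 - 3.09*n^2 + 1.16*n + 0.9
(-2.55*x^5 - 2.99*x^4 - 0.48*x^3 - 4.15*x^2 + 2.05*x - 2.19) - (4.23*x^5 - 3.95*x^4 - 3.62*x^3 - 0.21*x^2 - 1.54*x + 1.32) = -6.78*x^5 + 0.96*x^4 + 3.14*x^3 - 3.94*x^2 + 3.59*x - 3.51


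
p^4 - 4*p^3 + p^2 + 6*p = p*(p - 3)*(p - 2)*(p + 1)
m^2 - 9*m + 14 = (m - 7)*(m - 2)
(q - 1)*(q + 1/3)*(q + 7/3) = q^3 + 5*q^2/3 - 17*q/9 - 7/9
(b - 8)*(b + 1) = b^2 - 7*b - 8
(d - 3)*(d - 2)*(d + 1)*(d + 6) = d^4 + 2*d^3 - 23*d^2 + 12*d + 36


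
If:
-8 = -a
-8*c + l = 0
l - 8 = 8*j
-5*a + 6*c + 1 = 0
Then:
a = 8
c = 13/2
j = 11/2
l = 52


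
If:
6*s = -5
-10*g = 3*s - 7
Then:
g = 19/20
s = -5/6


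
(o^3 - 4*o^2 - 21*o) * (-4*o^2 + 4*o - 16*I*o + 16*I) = -4*o^5 + 20*o^4 - 16*I*o^4 + 68*o^3 + 80*I*o^3 - 84*o^2 + 272*I*o^2 - 336*I*o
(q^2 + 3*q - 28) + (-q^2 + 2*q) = 5*q - 28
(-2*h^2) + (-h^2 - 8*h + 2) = -3*h^2 - 8*h + 2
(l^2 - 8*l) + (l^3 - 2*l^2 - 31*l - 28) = l^3 - l^2 - 39*l - 28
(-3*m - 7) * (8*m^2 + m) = -24*m^3 - 59*m^2 - 7*m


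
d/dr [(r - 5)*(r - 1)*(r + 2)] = 3*r^2 - 8*r - 7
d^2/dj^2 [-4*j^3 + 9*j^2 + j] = 18 - 24*j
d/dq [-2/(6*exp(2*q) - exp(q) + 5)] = (24*exp(q) - 2)*exp(q)/(6*exp(2*q) - exp(q) + 5)^2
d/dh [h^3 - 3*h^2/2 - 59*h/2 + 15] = 3*h^2 - 3*h - 59/2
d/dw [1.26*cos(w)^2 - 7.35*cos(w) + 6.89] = (7.35 - 2.52*cos(w))*sin(w)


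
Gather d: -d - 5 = -d - 5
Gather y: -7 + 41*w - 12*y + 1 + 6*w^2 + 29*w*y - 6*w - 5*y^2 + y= 6*w^2 + 35*w - 5*y^2 + y*(29*w - 11) - 6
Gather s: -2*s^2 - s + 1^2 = -2*s^2 - s + 1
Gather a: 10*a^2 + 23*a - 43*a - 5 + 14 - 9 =10*a^2 - 20*a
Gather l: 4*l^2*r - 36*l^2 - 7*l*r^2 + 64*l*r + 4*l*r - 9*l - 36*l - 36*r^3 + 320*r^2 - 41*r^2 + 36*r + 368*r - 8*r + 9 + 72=l^2*(4*r - 36) + l*(-7*r^2 + 68*r - 45) - 36*r^3 + 279*r^2 + 396*r + 81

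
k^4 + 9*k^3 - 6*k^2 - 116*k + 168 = (k - 2)^2*(k + 6)*(k + 7)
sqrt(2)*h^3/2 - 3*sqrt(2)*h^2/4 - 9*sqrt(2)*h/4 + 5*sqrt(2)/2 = (h - 5/2)*(h - 1)*(sqrt(2)*h/2 + sqrt(2))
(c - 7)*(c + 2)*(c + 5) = c^3 - 39*c - 70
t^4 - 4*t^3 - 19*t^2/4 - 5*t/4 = t*(t - 5)*(t + 1/2)^2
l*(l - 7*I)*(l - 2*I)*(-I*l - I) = -I*l^4 - 9*l^3 - I*l^3 - 9*l^2 + 14*I*l^2 + 14*I*l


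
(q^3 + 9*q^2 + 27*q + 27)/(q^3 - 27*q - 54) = (q + 3)/(q - 6)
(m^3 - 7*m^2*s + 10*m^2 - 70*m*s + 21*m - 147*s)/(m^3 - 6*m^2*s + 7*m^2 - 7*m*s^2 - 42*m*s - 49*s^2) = (m + 3)/(m + s)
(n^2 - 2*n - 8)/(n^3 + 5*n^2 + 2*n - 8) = (n - 4)/(n^2 + 3*n - 4)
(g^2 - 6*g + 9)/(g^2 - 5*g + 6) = (g - 3)/(g - 2)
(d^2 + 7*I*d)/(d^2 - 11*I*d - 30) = d*(d + 7*I)/(d^2 - 11*I*d - 30)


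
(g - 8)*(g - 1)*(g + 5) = g^3 - 4*g^2 - 37*g + 40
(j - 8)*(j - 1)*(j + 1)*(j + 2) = j^4 - 6*j^3 - 17*j^2 + 6*j + 16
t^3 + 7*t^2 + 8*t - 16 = (t - 1)*(t + 4)^2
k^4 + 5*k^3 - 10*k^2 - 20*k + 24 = (k - 2)*(k - 1)*(k + 2)*(k + 6)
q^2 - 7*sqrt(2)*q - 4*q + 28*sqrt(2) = (q - 4)*(q - 7*sqrt(2))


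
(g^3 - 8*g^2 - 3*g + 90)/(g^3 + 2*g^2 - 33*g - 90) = (g - 5)/(g + 5)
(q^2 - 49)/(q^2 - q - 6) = (49 - q^2)/(-q^2 + q + 6)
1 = 1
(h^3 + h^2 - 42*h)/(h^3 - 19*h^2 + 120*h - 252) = h*(h + 7)/(h^2 - 13*h + 42)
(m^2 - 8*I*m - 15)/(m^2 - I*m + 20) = (m - 3*I)/(m + 4*I)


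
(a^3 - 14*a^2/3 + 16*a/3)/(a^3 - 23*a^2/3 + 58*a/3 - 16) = a/(a - 3)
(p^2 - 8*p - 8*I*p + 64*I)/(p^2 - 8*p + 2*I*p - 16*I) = (p - 8*I)/(p + 2*I)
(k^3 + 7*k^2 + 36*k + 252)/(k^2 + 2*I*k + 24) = (k^2 + k*(7 - 6*I) - 42*I)/(k - 4*I)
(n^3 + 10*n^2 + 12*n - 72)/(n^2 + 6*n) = n + 4 - 12/n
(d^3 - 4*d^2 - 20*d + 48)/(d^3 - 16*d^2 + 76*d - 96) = (d + 4)/(d - 8)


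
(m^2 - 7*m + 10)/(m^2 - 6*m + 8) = (m - 5)/(m - 4)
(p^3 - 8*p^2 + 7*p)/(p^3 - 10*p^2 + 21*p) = (p - 1)/(p - 3)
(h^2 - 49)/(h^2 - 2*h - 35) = (h + 7)/(h + 5)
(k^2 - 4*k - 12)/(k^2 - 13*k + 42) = (k + 2)/(k - 7)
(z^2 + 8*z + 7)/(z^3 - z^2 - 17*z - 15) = (z + 7)/(z^2 - 2*z - 15)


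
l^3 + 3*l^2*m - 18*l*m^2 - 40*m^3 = (l - 4*m)*(l + 2*m)*(l + 5*m)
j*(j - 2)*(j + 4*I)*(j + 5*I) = j^4 - 2*j^3 + 9*I*j^3 - 20*j^2 - 18*I*j^2 + 40*j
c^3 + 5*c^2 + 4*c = c*(c + 1)*(c + 4)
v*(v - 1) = v^2 - v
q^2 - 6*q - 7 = (q - 7)*(q + 1)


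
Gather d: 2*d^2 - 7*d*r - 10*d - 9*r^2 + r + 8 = 2*d^2 + d*(-7*r - 10) - 9*r^2 + r + 8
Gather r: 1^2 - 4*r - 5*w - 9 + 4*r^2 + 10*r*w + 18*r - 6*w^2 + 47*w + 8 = 4*r^2 + r*(10*w + 14) - 6*w^2 + 42*w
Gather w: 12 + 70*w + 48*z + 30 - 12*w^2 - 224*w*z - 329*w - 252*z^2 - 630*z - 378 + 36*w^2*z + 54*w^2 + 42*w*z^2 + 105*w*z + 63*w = w^2*(36*z + 42) + w*(42*z^2 - 119*z - 196) - 252*z^2 - 582*z - 336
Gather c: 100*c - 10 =100*c - 10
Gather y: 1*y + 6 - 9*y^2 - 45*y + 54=-9*y^2 - 44*y + 60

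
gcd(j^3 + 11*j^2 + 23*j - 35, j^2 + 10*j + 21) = j + 7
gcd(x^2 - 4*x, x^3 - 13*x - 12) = x - 4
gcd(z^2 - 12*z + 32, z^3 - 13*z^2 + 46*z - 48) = z - 8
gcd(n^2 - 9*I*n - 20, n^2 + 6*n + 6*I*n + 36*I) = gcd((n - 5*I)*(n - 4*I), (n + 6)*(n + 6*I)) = 1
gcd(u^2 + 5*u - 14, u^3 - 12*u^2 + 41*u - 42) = u - 2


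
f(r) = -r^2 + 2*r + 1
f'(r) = 2 - 2*r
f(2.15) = 0.68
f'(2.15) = -2.30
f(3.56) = -4.55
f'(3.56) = -5.12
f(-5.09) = -35.09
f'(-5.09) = 12.18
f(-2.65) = -11.32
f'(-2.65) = 7.30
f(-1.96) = -6.76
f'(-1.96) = 5.92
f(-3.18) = -15.47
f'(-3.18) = 8.36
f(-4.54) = -28.69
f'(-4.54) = 11.08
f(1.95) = 1.10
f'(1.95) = -1.90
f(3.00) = -2.00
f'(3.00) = -4.00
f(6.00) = -23.00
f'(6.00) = -10.00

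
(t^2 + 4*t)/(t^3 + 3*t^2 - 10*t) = (t + 4)/(t^2 + 3*t - 10)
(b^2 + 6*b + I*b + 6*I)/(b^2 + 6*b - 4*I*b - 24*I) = (b + I)/(b - 4*I)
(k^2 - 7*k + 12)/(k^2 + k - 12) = (k - 4)/(k + 4)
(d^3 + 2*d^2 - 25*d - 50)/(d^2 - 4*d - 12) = (d^2 - 25)/(d - 6)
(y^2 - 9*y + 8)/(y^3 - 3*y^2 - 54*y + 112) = (y - 1)/(y^2 + 5*y - 14)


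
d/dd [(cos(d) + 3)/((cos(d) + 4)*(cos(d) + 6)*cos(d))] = (123*cos(d) + 19*cos(2*d) + cos(3*d) + 163)*sin(d)/(2*(cos(d) + 4)^2*(cos(d) + 6)^2*cos(d)^2)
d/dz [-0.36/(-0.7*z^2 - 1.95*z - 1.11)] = (-0.504*z - 0.702)/(0.7*z^2 + 1.95*z + 1.11)^2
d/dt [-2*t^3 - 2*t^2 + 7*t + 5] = -6*t^2 - 4*t + 7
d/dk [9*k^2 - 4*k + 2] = 18*k - 4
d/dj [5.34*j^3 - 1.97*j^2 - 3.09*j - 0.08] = 16.02*j^2 - 3.94*j - 3.09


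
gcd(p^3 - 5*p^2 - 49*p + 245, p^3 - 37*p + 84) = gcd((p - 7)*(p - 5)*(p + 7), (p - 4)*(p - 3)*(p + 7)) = p + 7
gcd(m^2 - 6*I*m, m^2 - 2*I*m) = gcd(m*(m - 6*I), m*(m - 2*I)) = m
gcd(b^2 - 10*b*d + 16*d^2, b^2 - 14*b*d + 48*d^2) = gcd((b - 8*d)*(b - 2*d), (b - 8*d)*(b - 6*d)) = b - 8*d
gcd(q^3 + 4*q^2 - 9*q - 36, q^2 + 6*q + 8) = q + 4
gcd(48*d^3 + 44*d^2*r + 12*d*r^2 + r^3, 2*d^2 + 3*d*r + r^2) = 2*d + r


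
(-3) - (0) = -3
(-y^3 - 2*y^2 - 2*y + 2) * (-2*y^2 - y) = 2*y^5 + 5*y^4 + 6*y^3 - 2*y^2 - 2*y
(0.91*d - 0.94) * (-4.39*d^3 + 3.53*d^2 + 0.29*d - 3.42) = -3.9949*d^4 + 7.3389*d^3 - 3.0543*d^2 - 3.3848*d + 3.2148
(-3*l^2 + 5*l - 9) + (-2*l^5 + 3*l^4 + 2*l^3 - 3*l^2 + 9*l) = -2*l^5 + 3*l^4 + 2*l^3 - 6*l^2 + 14*l - 9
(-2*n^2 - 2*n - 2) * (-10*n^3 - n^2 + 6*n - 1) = 20*n^5 + 22*n^4 + 10*n^3 - 8*n^2 - 10*n + 2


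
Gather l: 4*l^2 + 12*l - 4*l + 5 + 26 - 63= 4*l^2 + 8*l - 32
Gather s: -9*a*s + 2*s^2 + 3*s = 2*s^2 + s*(3 - 9*a)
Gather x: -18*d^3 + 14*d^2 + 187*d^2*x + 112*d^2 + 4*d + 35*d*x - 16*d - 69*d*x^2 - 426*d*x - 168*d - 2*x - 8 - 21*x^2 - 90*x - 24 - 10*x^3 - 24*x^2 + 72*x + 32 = -18*d^3 + 126*d^2 - 180*d - 10*x^3 + x^2*(-69*d - 45) + x*(187*d^2 - 391*d - 20)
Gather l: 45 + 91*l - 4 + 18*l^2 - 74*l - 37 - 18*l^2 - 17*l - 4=0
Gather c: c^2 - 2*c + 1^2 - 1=c^2 - 2*c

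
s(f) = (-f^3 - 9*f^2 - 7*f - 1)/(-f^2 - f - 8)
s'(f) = (2*f + 1)*(-f^3 - 9*f^2 - 7*f - 1)/(-f^2 - f - 8)^2 + (-3*f^2 - 18*f - 7)/(-f^2 - f - 8)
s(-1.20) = 0.47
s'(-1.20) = -1.17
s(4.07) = 8.59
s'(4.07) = 1.80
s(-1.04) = 0.29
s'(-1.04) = -1.02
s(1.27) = 2.43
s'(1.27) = 2.40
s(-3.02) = 2.44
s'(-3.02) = -0.55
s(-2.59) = 2.13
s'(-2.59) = -0.87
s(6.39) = 12.21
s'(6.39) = 1.38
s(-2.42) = 1.98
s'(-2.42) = -1.00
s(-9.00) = -0.78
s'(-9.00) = 0.94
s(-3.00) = 2.43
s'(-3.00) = -0.56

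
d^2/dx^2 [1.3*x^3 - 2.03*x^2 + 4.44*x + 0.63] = 7.8*x - 4.06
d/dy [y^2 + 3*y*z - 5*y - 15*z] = 2*y + 3*z - 5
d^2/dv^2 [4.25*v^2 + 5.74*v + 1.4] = 8.50000000000000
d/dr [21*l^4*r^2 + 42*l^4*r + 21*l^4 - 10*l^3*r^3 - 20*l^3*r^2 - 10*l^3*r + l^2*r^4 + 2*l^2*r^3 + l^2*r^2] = 2*l^2*(21*l^2*r + 21*l^2 - 15*l*r^2 - 20*l*r - 5*l + 2*r^3 + 3*r^2 + r)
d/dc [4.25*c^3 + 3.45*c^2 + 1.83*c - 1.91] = 12.75*c^2 + 6.9*c + 1.83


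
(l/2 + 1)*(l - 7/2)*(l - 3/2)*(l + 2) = l^4/2 - l^3/2 - 43*l^2/8 + l/2 + 21/2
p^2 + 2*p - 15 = (p - 3)*(p + 5)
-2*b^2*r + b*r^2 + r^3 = r*(-b + r)*(2*b + r)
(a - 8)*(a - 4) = a^2 - 12*a + 32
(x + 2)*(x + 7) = x^2 + 9*x + 14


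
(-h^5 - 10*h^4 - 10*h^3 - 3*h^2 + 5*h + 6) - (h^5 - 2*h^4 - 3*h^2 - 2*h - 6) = -2*h^5 - 8*h^4 - 10*h^3 + 7*h + 12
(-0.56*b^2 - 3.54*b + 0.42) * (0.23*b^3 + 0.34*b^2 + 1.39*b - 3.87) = -0.1288*b^5 - 1.0046*b^4 - 1.8854*b^3 - 2.6106*b^2 + 14.2836*b - 1.6254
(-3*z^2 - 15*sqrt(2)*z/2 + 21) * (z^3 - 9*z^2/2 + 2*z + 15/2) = -3*z^5 - 15*sqrt(2)*z^4/2 + 27*z^4/2 + 15*z^3 + 135*sqrt(2)*z^3/4 - 117*z^2 - 15*sqrt(2)*z^2 - 225*sqrt(2)*z/4 + 42*z + 315/2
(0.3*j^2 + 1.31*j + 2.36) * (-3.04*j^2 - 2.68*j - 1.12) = -0.912*j^4 - 4.7864*j^3 - 11.0212*j^2 - 7.792*j - 2.6432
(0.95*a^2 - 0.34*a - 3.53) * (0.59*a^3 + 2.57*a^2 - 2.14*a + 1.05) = 0.5605*a^5 + 2.2409*a^4 - 4.9895*a^3 - 7.347*a^2 + 7.1972*a - 3.7065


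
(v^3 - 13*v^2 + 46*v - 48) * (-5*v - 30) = -5*v^4 + 35*v^3 + 160*v^2 - 1140*v + 1440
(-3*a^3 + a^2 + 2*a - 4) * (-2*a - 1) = 6*a^4 + a^3 - 5*a^2 + 6*a + 4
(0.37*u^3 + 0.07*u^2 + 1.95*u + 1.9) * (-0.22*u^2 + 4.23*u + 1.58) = -0.0814*u^5 + 1.5497*u^4 + 0.4517*u^3 + 7.9411*u^2 + 11.118*u + 3.002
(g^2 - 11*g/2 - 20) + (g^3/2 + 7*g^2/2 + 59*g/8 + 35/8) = g^3/2 + 9*g^2/2 + 15*g/8 - 125/8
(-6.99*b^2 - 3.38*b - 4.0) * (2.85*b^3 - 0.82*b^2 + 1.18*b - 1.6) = -19.9215*b^5 - 3.9012*b^4 - 16.8766*b^3 + 10.4756*b^2 + 0.688000000000001*b + 6.4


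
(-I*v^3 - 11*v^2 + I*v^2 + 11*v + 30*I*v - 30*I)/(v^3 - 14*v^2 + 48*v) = (-I*v^3 + v^2*(-11 + I) + v*(11 + 30*I) - 30*I)/(v*(v^2 - 14*v + 48))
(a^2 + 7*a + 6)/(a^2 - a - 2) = (a + 6)/(a - 2)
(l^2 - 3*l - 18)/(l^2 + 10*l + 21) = (l - 6)/(l + 7)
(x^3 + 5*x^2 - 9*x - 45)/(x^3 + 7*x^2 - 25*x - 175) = (x^2 - 9)/(x^2 + 2*x - 35)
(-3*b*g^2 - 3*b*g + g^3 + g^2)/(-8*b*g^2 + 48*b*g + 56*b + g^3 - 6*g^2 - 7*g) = g*(3*b - g)/(8*b*g - 56*b - g^2 + 7*g)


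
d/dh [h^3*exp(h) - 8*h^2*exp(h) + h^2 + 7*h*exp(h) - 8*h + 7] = h^3*exp(h) - 5*h^2*exp(h) - 9*h*exp(h) + 2*h + 7*exp(h) - 8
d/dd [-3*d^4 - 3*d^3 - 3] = d^2*(-12*d - 9)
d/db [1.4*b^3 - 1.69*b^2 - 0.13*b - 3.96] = 4.2*b^2 - 3.38*b - 0.13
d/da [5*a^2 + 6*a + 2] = 10*a + 6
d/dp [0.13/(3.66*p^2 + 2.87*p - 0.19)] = (-0.9516*p - 0.3731)/(3.66*p^2 + 2.87*p - 0.19)^2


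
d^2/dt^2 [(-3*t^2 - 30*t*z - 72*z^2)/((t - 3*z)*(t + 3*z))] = 6*z*(10*t^3 + 99*t^2*z + 270*t*z^2 + 297*z^3)/(-t^6 + 27*t^4*z^2 - 243*t^2*z^4 + 729*z^6)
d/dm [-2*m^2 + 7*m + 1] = 7 - 4*m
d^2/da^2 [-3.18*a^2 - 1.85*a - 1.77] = -6.36000000000000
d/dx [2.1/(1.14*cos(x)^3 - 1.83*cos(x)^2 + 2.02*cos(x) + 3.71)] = (7.182*cos(x)^2 - 7.686*cos(x) + 4.242)*sin(x)/(1.14*cos(x)^3 - 1.83*cos(x)^2 + 2.02*cos(x) + 3.71)^2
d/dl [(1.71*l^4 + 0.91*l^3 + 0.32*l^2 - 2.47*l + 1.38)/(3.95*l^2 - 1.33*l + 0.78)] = (13.509*l^5 - 3.2284*l^4 + 2.9146*l^3 + 11.4603*l^2 - 10.4028*l - 0.0912000000000004)/(15.6025*l^4 - 10.507*l^3 + 7.9309*l^2 - 2.0748*l + 0.6084)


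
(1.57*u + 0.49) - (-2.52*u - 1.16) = 4.09*u + 1.65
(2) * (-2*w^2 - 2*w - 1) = -4*w^2 - 4*w - 2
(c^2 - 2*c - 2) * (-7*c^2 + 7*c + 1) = -7*c^4 + 21*c^3 + c^2 - 16*c - 2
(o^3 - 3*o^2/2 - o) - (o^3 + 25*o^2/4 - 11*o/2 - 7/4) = -31*o^2/4 + 9*o/2 + 7/4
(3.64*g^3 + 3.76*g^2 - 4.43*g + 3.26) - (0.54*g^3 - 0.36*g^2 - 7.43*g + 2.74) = 3.1*g^3 + 4.12*g^2 + 3.0*g + 0.52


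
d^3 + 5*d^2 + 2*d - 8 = (d - 1)*(d + 2)*(d + 4)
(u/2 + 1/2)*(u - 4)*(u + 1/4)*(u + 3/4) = u^4/2 - u^3 - 109*u^2/32 - 73*u/32 - 3/8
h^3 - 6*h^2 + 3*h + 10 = (h - 5)*(h - 2)*(h + 1)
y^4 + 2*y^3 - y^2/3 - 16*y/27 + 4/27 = (y - 1/3)^2*(y + 2/3)*(y + 2)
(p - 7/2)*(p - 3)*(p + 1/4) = p^3 - 25*p^2/4 + 71*p/8 + 21/8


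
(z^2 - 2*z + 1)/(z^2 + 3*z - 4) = (z - 1)/(z + 4)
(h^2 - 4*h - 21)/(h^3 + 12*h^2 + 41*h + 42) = (h - 7)/(h^2 + 9*h + 14)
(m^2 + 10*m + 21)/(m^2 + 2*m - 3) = (m + 7)/(m - 1)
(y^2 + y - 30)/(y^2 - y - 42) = (y - 5)/(y - 7)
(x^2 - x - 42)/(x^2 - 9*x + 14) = (x + 6)/(x - 2)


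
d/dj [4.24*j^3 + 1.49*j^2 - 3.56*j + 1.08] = 12.72*j^2 + 2.98*j - 3.56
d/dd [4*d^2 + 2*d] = 8*d + 2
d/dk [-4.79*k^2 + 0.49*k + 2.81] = 0.49 - 9.58*k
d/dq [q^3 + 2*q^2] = q*(3*q + 4)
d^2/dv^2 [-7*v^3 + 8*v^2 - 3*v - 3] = 16 - 42*v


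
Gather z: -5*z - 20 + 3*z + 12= -2*z - 8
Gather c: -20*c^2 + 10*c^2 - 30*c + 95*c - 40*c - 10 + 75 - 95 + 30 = -10*c^2 + 25*c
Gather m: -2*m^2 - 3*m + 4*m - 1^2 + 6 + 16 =-2*m^2 + m + 21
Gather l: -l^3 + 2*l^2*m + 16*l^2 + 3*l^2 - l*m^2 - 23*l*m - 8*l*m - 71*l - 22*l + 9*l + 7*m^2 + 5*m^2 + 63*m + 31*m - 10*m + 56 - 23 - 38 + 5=-l^3 + l^2*(2*m + 19) + l*(-m^2 - 31*m - 84) + 12*m^2 + 84*m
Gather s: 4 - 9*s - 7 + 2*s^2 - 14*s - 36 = 2*s^2 - 23*s - 39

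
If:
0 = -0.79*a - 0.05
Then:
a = -0.06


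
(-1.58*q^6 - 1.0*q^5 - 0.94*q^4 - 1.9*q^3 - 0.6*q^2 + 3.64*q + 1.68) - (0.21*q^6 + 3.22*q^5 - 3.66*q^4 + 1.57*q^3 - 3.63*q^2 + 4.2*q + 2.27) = -1.79*q^6 - 4.22*q^5 + 2.72*q^4 - 3.47*q^3 + 3.03*q^2 - 0.56*q - 0.59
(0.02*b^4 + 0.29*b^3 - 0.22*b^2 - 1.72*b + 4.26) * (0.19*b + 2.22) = 0.0038*b^5 + 0.0995*b^4 + 0.602*b^3 - 0.8152*b^2 - 3.009*b + 9.4572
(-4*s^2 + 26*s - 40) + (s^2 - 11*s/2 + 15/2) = -3*s^2 + 41*s/2 - 65/2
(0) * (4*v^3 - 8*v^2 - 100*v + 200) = 0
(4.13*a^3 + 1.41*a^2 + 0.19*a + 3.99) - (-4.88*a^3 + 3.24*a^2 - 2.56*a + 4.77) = 9.01*a^3 - 1.83*a^2 + 2.75*a - 0.779999999999999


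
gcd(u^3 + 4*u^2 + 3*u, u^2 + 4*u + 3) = u^2 + 4*u + 3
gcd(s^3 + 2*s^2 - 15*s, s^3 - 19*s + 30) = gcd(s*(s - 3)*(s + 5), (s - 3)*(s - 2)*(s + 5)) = s^2 + 2*s - 15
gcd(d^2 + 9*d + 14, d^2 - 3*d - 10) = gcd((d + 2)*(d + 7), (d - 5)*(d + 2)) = d + 2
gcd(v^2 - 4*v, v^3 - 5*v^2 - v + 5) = 1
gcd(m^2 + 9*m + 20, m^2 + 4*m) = m + 4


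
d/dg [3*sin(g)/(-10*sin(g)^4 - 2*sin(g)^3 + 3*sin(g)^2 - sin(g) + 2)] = 3*(30*sin(g)^4 + 4*sin(g)^3 - 3*sin(g)^2 + 2)*cos(g)/(10*sin(g)^4 + 2*sin(g)^3 - 3*sin(g)^2 + sin(g) - 2)^2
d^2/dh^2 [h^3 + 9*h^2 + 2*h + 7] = 6*h + 18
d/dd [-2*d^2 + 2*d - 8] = 2 - 4*d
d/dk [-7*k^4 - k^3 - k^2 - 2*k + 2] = -28*k^3 - 3*k^2 - 2*k - 2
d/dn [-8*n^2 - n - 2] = -16*n - 1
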